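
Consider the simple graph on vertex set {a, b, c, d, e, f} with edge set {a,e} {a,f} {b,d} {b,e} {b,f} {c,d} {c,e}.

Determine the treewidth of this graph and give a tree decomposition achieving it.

Treewidth 2.
One such decomposition:
Bags: B1 = {c, d, e}  B2 = {b, d, e}  B3 = {a, b, e}  B4 = {a, b, f}
Tree: B1–B2, B2–B3, B3–B4

The largest bag has 3 vertices, giving width 2; this decomposition certifies tw(G) ≤ 2. Since c–d–b–e–c is a cycle in G, G is not acyclic. Forests are exactly the graphs of treewidth ≤ 1, so tw(G) ≥ 2. Hence tw(G) = 2 exactly.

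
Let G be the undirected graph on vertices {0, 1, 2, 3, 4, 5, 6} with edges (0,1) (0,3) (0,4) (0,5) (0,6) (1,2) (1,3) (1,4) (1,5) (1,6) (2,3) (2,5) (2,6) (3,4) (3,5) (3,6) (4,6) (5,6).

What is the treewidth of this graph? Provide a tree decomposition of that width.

Treewidth 4.
One such decomposition:
Bags: B1 = {0, 1, 3, 4, 6}  B2 = {0, 1, 3, 5, 6}  B3 = {1, 2, 3, 5, 6}
Tree: B1–B2, B2–B3

The largest bag has 5 vertices, giving width 4; this decomposition certifies tw(G) ≤ 4. On the other hand G contains the 5-clique {0, 1, 3, 4, 6}. A clique must lie in a single bag of any decomposition, so no decomposition can have width below 4. Hence tw(G) = 4 exactly.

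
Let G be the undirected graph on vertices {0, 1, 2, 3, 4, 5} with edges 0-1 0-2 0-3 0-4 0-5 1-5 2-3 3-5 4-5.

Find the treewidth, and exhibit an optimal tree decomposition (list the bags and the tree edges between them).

Treewidth 2.
One optimal decomposition is:
Bags: B1 = {0, 3, 5}  B2 = {0, 4, 5}  B3 = {0, 1, 5}  B4 = {0, 2, 3}
Tree: B1–B2, B2–B3, B1–B4

Each bag holds 3 vertices, so the decomposition has width 2, which upper-bounds the treewidth. Conversely, {0, 2, 3} is a clique of size 3, and the vertices of any clique must share a bag in every tree decomposition; so some bag has ≥ 3 vertices and tw(G) ≥ 2. Therefore the treewidth is 2.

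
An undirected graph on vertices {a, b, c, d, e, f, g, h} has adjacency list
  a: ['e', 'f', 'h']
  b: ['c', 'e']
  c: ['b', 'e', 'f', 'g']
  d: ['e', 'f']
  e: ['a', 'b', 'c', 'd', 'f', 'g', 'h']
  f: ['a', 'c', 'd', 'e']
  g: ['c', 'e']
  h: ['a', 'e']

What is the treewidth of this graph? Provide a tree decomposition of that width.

Each bag holds 3 vertices, so the decomposition has width 2, which upper-bounds the treewidth. Conversely, {c, e, g} is a clique of size 3, and the vertices of any clique must share a bag in every tree decomposition; so some bag has ≥ 3 vertices and tw(G) ≥ 2. The upper and lower bounds meet at 2, so that is the treewidth.

Treewidth 2.
One such decomposition:
Bags: B1 = {d, e, f}  B2 = {a, e, f}  B3 = {a, e, h}  B4 = {c, e, f}  B5 = {c, e, g}  B6 = {b, c, e}
Tree: B1–B2, B2–B3, B1–B4, B4–B5, B4–B6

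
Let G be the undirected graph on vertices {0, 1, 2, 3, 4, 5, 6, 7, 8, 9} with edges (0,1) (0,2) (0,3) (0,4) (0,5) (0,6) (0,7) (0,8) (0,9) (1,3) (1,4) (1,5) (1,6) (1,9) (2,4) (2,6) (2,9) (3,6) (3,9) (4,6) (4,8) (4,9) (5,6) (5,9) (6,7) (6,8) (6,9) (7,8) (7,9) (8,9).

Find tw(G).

A width-4 tree decomposition is:
Bags: B1 = {0, 1, 3, 6, 9}  B2 = {0, 1, 4, 6, 9}  B3 = {0, 2, 4, 6, 9}  B4 = {0, 4, 6, 8, 9}  B5 = {0, 6, 7, 8, 9}  B6 = {0, 1, 5, 6, 9}
Tree: B1–B2, B2–B3, B3–B4, B4–B5, B1–B6
Every bag has size at most 5, so the width is 5 − 1 = 4 and tw(G) ≤ 4. Conversely, {0, 4, 6, 8, 9} is a clique of size 5, and the vertices of any clique must share a bag in every tree decomposition; so some bag has ≥ 5 vertices and tw(G) ≥ 4. Hence tw(G) = 4 exactly.

4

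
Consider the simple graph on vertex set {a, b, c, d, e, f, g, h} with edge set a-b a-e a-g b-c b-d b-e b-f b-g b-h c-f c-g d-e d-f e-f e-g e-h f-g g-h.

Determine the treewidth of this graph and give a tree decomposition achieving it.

Treewidth 3.
One such decomposition:
Bags: B1 = {a, b, e, g}  B2 = {b, e, f, g}  B3 = {b, c, f, g}  B4 = {b, e, g, h}  B5 = {b, d, e, f}
Tree: B1–B2, B2–B3, B2–B4, B2–B5

Every bag has size at most 4, so the width is 4 − 1 = 3 and tw(G) ≤ 3. On the other hand G contains the 4-clique {b, d, e, f}. A clique must lie in a single bag of any decomposition, so no decomposition can have width below 3. Combining the bounds, tw(G) = 3.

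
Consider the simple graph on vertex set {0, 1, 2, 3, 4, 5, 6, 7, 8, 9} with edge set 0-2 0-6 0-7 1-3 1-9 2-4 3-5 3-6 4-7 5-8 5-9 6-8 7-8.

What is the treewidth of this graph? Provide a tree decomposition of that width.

Treewidth 2.
One optimal decomposition is:
Bags: B1 = {2, 4, 7}  B2 = {0, 2, 7}  B3 = {0, 7, 8}  B4 = {0, 6, 8}  B5 = {5, 6, 8}  B6 = {3, 5, 6}  B7 = {3, 5, 9}  B8 = {1, 3, 9}
Tree: B1–B2, B2–B3, B3–B4, B4–B5, B5–B6, B6–B7, B7–B8

Each bag holds 3 vertices, so the decomposition has width 2, which upper-bounds the treewidth. Since 4–2–0–7–4 is a cycle in G, G is not acyclic. Forests are exactly the graphs of treewidth ≤ 1, so tw(G) ≥ 2. The upper and lower bounds meet at 2, so that is the treewidth.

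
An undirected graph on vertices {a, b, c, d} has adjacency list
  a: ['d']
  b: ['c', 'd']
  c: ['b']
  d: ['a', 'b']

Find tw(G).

1

A width-1 tree decomposition is:
Bags: B1 = {a, d}  B2 = {b, d}  B3 = {b, c}
Tree: B1–B2, B2–B3
Every bag has size at most 2, so the width is 2 − 1 = 1 and tw(G) ≤ 1. G has an edge, so its treewidth is at least 1. Hence tw(G) = 1 exactly.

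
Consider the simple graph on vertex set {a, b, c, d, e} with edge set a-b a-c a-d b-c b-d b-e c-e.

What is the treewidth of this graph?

2

A width-2 tree decomposition is:
Bags: B1 = {b, c, e}  B2 = {a, b, c}  B3 = {a, b, d}
Tree: B1–B2, B2–B3
Every bag has size at most 3, so the width is 3 − 1 = 2 and tw(G) ≤ 2. For the lower bound, the 3 vertices {a, b, d} are pairwise adjacent, and any tree decomposition puts a clique entirely inside one bag — forcing width ≥ 2. Combining the bounds, tw(G) = 2.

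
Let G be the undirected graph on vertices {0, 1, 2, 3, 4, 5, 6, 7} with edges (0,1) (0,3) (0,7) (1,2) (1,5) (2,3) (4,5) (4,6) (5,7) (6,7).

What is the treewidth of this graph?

A width-2 tree decomposition is:
Bags: B1 = {0, 2, 3}  B2 = {0, 1, 2}  B3 = {0, 1, 7}  B4 = {1, 5, 7}  B5 = {5, 6, 7}  B6 = {4, 5, 6}
Tree: B1–B2, B2–B3, B3–B4, B4–B5, B5–B6
Each bag holds 3 vertices, so the decomposition has width 2, which upper-bounds the treewidth. For the lower bound, G contains the cycle 3–2–1–0–3, so G is not a forest; only forests have treewidth ≤ 1, hence tw(G) ≥ 2. Combining the bounds, tw(G) = 2.

2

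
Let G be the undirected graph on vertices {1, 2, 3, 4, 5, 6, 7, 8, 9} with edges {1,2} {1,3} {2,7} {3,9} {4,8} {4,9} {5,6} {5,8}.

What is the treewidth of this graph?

1

A width-1 tree decomposition is:
Bags: B1 = {2, 7}  B2 = {1, 2}  B3 = {1, 3}  B4 = {3, 9}  B5 = {4, 9}  B6 = {4, 8}  B7 = {5, 8}  B8 = {5, 6}
Tree: B1–B2, B2–B3, B3–B4, B4–B5, B5–B6, B6–B7, B7–B8
Every bag has size at most 2, so the width is 2 − 1 = 1 and tw(G) ≤ 1. G has an edge, so its treewidth is at least 1. The upper and lower bounds meet at 1, so that is the treewidth.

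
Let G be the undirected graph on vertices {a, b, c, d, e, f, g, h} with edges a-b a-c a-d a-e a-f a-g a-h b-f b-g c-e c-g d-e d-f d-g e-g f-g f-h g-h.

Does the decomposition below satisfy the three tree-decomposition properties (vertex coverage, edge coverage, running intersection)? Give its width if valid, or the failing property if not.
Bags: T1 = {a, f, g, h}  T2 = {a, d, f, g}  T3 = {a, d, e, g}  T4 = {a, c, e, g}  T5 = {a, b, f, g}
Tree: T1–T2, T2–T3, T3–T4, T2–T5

Yes; width 3.

Checking the three conditions: (i) the bags cover all of {a, b, c, d, e, f, g, h}; (ii) for each edge, some bag contains both endpoints; (iii) the bags containing any fixed vertex form a subtree. All hold, so the decomposition is valid with width 4 − 1 = 3.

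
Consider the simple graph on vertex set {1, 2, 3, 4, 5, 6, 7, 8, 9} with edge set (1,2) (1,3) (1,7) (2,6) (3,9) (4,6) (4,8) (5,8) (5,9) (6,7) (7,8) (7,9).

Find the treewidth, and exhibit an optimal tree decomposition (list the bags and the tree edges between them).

Treewidth 3.
Bags: B1 = {1, 2, 3, 9}  B2 = {1, 2, 7, 9}  B3 = {2, 6, 7, 9}  B4 = {5, 6, 7, 9}  B5 = {5, 6, 7, 8}  B6 = {4, 5, 6, 8}
Tree: B1–B2, B2–B3, B3–B4, B4–B5, B5–B6

Every bag has size at most 4, so the width is 4 − 1 = 3 and tw(G) ≤ 3. For the lower bound: the 4 vertex sets {1,2,3}, {9}, {7}, {4,5,6,8} are disjoint, each induces a connected subgraph, and every pair is joined by at least one edge of G. Contracting each set to a single vertex therefore yields K_{4} as a minor, and since treewidth is minor-monotone, tw(G) ≥ tw(K_{4}) = 3. Combining the bounds, tw(G) = 3.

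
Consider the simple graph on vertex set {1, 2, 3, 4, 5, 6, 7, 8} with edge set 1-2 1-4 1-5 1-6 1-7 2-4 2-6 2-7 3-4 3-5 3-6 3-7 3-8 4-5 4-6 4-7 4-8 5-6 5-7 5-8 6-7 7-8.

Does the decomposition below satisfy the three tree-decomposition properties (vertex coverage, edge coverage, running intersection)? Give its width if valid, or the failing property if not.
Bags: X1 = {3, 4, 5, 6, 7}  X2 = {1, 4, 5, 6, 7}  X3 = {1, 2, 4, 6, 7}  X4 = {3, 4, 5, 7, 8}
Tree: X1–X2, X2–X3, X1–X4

Yes; width 4.

Every vertex of G appears in some bag (union = {1, 2, 3, 4, 5, 6, 7, 8}); every edge is covered by a bag; and for each vertex v the set of bags containing v is connected in the bag tree. The decomposition is therefore valid. The largest bag has 5 vertices, so the width is 4.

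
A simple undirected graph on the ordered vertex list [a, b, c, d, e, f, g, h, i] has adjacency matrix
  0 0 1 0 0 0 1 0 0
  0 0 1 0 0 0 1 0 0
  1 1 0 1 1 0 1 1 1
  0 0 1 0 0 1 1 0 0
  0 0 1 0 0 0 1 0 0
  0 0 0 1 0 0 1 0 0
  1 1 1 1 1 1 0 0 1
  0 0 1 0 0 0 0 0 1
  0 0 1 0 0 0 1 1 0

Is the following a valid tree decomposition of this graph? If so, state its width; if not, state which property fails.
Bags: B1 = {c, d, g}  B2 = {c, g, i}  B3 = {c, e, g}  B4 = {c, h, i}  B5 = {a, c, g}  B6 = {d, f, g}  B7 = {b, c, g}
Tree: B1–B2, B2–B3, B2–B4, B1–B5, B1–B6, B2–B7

Checking the three conditions: (i) the bags cover all of {a, b, c, d, e, f, g, h, i}; (ii) for each edge, some bag contains both endpoints; (iii) the bags containing any fixed vertex form a subtree. All hold, so the decomposition is valid with width 3 − 1 = 2.

Yes; width 2.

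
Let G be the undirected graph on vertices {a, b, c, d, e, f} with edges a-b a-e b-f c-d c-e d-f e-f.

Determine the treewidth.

2

A width-2 tree decomposition is:
Bags: B1 = {c, d, f}  B2 = {c, e, f}  B3 = {b, e, f}  B4 = {a, b, e}
Tree: B1–B2, B2–B3, B3–B4
The largest bag has 3 vertices, giving width 2; this decomposition certifies tw(G) ≤ 2. The edges d–c–e–f–d form a cycle, so G is not a tree and its treewidth is at least 2. Combining the bounds, tw(G) = 2.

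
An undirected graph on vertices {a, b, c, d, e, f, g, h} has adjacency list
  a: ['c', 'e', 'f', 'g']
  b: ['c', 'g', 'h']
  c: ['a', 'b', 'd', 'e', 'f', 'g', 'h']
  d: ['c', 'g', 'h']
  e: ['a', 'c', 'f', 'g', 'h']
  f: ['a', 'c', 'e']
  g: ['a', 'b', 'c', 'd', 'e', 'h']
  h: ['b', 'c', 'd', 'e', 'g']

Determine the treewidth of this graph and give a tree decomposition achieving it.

Treewidth 3.
One such decomposition:
Bags: B1 = {c, d, g, h}  B2 = {c, e, g, h}  B3 = {a, c, e, g}  B4 = {b, c, g, h}  B5 = {a, c, e, f}
Tree: B1–B2, B2–B3, B1–B4, B3–B5

Each bag holds 4 vertices, so the decomposition has width 3, which upper-bounds the treewidth. For the lower bound, the 4 vertices {c, d, g, h} are pairwise adjacent, and any tree decomposition puts a clique entirely inside one bag — forcing width ≥ 3. The upper and lower bounds meet at 3, so that is the treewidth.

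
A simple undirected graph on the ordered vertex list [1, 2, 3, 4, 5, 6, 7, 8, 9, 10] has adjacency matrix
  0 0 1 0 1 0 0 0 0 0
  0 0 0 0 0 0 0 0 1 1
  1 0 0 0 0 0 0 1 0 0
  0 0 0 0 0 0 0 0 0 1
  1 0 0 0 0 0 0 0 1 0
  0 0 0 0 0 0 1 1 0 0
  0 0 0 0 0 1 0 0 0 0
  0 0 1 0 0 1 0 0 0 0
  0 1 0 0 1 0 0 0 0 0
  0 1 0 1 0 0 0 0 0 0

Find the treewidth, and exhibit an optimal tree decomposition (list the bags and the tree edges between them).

Treewidth 1.
Bags: B1 = {6, 7}  B2 = {6, 8}  B3 = {3, 8}  B4 = {1, 3}  B5 = {1, 5}  B6 = {5, 9}  B7 = {2, 9}  B8 = {2, 10}  B9 = {4, 10}
Tree: B1–B2, B2–B3, B3–B4, B4–B5, B5–B6, B6–B7, B7–B8, B8–B9

Each bag holds 2 vertices, so the decomposition has width 1, which upper-bounds the treewidth. G has an edge, so its treewidth is at least 1. Therefore the treewidth is 1.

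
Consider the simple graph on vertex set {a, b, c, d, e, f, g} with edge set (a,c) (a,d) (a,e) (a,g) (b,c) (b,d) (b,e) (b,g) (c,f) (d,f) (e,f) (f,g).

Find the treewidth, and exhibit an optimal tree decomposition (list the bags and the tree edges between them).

Treewidth 3.
One optimal decomposition is:
Bags: B1 = {a, b, e, f}  B2 = {a, b, c, f}  B3 = {a, b, f, g}  B4 = {a, b, d, f}
Tree: B1–B2, B2–B3, B3–B4

Each bag holds 4 vertices, so the decomposition has width 3, which upper-bounds the treewidth. For the lower bound: the 4 vertex sets {b,e}, {a,c}, {f}, {g} are disjoint, each induces a connected subgraph, and every pair is joined by at least one edge of G. Contracting each set to a single vertex therefore yields K_{4} as a minor, and since treewidth is minor-monotone, tw(G) ≥ tw(K_{4}) = 3. The upper and lower bounds meet at 3, so that is the treewidth.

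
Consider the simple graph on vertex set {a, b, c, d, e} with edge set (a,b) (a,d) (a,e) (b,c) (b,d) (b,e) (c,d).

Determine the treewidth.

2

A width-2 tree decomposition is:
Bags: B1 = {b, c, d}  B2 = {a, b, d}  B3 = {a, b, e}
Tree: B1–B2, B2–B3
Every bag has size at most 3, so the width is 3 − 1 = 2 and tw(G) ≤ 2. Conversely, {b, c, d} is a clique of size 3, and the vertices of any clique must share a bag in every tree decomposition; so some bag has ≥ 3 vertices and tw(G) ≥ 2. Combining the bounds, tw(G) = 2.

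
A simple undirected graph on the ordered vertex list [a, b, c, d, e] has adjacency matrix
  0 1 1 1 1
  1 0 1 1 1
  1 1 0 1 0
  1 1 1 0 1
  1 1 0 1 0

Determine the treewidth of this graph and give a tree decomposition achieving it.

Every bag has size at most 4, so the width is 4 − 1 = 3 and tw(G) ≤ 3. Conversely, {a, b, d, e} is a clique of size 4, and the vertices of any clique must share a bag in every tree decomposition; so some bag has ≥ 4 vertices and tw(G) ≥ 3. Hence tw(G) = 3 exactly.

Treewidth 3.
One optimal decomposition is:
Bags: B1 = {a, b, d, e}  B2 = {a, b, c, d}
Tree: B1–B2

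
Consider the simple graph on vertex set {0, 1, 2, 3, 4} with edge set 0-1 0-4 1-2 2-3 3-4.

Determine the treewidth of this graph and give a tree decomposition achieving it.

Treewidth 2.
One optimal decomposition is:
Bags: B1 = {0, 1, 2}  B2 = {0, 2, 4}  B3 = {2, 3, 4}
Tree: B1–B2, B2–B3

The largest bag has 3 vertices, giving width 2; this decomposition certifies tw(G) ≤ 2. For the lower bound, G contains the cycle 2–1–0–4–3–2, so G is not a forest; only forests have treewidth ≤ 1, hence tw(G) ≥ 2. Therefore the treewidth is 2.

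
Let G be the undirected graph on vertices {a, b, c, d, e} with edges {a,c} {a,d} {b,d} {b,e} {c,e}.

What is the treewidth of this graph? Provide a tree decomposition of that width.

Each bag holds 3 vertices, so the decomposition has width 2, which upper-bounds the treewidth. For the lower bound, G contains the cycle b–e–c–a–d–b, so G is not a forest; only forests have treewidth ≤ 1, hence tw(G) ≥ 2. Combining the bounds, tw(G) = 2.

Treewidth 2.
One such decomposition:
Bags: B1 = {b, c, e}  B2 = {a, b, c}  B3 = {a, b, d}
Tree: B1–B2, B2–B3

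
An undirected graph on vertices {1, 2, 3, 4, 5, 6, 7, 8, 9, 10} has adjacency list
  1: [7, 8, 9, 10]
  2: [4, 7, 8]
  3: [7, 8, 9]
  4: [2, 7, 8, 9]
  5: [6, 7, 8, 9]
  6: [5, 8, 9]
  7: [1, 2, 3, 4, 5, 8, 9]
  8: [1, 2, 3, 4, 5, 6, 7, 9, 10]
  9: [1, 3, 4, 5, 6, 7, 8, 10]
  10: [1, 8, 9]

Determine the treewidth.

3

A width-3 tree decomposition is:
Bags: B1 = {4, 7, 8, 9}  B2 = {2, 4, 7, 8}  B3 = {5, 7, 8, 9}  B4 = {1, 7, 8, 9}  B5 = {3, 7, 8, 9}  B6 = {1, 8, 9, 10}  B7 = {5, 6, 8, 9}
Tree: B1–B2, B1–B3, B1–B4, B4–B5, B4–B6, B3–B7
The largest bag has 4 vertices, giving width 3; this decomposition certifies tw(G) ≤ 3. For the lower bound, the 4 vertices {1, 8, 9, 10} are pairwise adjacent, and any tree decomposition puts a clique entirely inside one bag — forcing width ≥ 3. Combining the bounds, tw(G) = 3.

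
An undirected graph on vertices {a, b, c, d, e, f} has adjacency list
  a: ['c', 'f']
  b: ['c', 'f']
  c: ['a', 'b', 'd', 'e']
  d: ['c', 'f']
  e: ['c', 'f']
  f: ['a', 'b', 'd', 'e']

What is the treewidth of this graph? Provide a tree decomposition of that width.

Treewidth 2.
One optimal decomposition is:
Bags: B1 = {a, c, f}  B2 = {c, d, f}  B3 = {c, e, f}  B4 = {b, c, f}
Tree: B1–B2, B2–B3, B3–B4

The largest bag has 3 vertices, giving width 2; this decomposition certifies tw(G) ≤ 2. The edges c–a–f–d–c form a cycle, so G is not a tree and its treewidth is at least 2. Hence tw(G) = 2 exactly.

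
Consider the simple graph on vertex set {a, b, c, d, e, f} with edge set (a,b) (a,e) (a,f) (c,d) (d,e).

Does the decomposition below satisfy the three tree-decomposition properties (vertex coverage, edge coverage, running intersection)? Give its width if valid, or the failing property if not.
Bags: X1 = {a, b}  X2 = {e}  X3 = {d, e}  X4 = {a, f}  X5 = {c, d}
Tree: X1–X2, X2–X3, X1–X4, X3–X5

No — edge (a,e) lies in no bag.

A tree decomposition must satisfy three properties: every vertex lies in some bag; for every edge, both endpoints lie together in some bag; and for every vertex, the bags containing it form a connected subtree. Here edge (a,e) lies in no bag, so the decomposition is invalid.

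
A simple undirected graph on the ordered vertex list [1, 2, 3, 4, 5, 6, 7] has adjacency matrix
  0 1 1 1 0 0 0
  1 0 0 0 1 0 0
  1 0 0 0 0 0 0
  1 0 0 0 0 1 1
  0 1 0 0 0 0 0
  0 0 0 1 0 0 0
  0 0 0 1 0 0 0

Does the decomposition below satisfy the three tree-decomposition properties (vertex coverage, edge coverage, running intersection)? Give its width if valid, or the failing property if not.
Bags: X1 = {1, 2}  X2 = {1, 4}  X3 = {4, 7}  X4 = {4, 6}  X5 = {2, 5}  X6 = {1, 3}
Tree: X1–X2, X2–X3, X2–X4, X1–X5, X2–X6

Yes; width 1.

Every vertex of G appears in some bag (union = {1, 2, 3, 4, 5, 6, 7}); every edge is covered by a bag; and for each vertex v the set of bags containing v is connected in the bag tree. The decomposition is therefore valid. The largest bag has 2 vertices, so the width is 1.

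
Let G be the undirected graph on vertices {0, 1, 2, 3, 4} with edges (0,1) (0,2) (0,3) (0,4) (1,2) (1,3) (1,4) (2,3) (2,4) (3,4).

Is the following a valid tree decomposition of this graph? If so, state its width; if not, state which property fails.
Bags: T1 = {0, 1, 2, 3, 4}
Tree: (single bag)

Yes; width 4.

Every vertex of G appears in some bag (union = {0, 1, 2, 3, 4}); every edge is covered by a bag; and for each vertex v the set of bags containing v is connected in the bag tree. The decomposition is therefore valid. The largest bag has 5 vertices, so the width is 4.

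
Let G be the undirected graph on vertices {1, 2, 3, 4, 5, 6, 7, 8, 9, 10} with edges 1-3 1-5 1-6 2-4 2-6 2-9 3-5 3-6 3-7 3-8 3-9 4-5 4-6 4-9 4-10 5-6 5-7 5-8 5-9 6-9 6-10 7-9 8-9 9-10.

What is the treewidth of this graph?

A width-3 tree decomposition is:
Bags: B1 = {4, 5, 6, 9}  B2 = {3, 5, 6, 9}  B3 = {2, 4, 6, 9}  B4 = {4, 6, 9, 10}  B5 = {3, 5, 8, 9}  B6 = {1, 3, 5, 6}  B7 = {3, 5, 7, 9}
Tree: B1–B2, B1–B3, B3–B4, B2–B5, B2–B6, B2–B7
Every bag has size at most 4, so the width is 4 − 1 = 3 and tw(G) ≤ 3. On the other hand G contains the 4-clique {1, 3, 5, 6}. A clique must lie in a single bag of any decomposition, so no decomposition can have width below 3. Hence tw(G) = 3 exactly.

3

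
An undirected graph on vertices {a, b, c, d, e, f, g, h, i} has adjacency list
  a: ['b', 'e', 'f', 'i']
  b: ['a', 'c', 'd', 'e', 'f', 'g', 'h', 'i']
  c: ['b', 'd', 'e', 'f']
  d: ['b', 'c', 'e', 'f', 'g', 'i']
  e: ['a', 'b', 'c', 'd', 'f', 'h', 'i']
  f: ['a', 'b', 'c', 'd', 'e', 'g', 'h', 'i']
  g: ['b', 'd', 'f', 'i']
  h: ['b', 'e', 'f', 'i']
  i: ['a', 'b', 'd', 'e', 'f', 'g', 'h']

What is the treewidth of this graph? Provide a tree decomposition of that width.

Treewidth 4.
One optimal decomposition is:
Bags: B1 = {b, e, f, h, i}  B2 = {b, d, e, f, i}  B3 = {b, d, f, g, i}  B4 = {a, b, e, f, i}  B5 = {b, c, d, e, f}
Tree: B1–B2, B2–B3, B1–B4, B2–B5

Each bag holds 5 vertices, so the decomposition has width 4, which upper-bounds the treewidth. On the other hand G contains the 5-clique {b, c, d, e, f}. A clique must lie in a single bag of any decomposition, so no decomposition can have width below 4. Combining the bounds, tw(G) = 4.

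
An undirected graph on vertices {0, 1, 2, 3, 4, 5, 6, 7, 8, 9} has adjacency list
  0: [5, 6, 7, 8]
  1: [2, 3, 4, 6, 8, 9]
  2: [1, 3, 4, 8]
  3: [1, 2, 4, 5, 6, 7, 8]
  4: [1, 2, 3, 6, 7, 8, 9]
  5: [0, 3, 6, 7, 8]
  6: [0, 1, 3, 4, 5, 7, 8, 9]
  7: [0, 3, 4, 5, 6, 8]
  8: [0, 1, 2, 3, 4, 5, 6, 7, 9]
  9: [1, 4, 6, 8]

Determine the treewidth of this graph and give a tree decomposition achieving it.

Treewidth 4.
Bags: B1 = {1, 3, 4, 6, 8}  B2 = {3, 4, 6, 7, 8}  B3 = {1, 4, 6, 8, 9}  B4 = {1, 2, 3, 4, 8}  B5 = {3, 5, 6, 7, 8}  B6 = {0, 5, 6, 7, 8}
Tree: B1–B2, B1–B3, B1–B4, B2–B5, B5–B6

The largest bag has 5 vertices, giving width 4; this decomposition certifies tw(G) ≤ 4. For the lower bound, the 5 vertices {1, 2, 3, 4, 8} are pairwise adjacent, and any tree decomposition puts a clique entirely inside one bag — forcing width ≥ 4. Therefore the treewidth is 4.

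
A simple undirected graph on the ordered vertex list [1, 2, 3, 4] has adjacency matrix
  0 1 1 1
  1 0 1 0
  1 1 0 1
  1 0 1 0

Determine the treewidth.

A width-2 tree decomposition is:
Bags: B1 = {1, 2, 3}  B2 = {1, 3, 4}
Tree: B1–B2
Each bag holds 3 vertices, so the decomposition has width 2, which upper-bounds the treewidth. On the other hand G contains the 3-clique {1, 2, 3}. A clique must lie in a single bag of any decomposition, so no decomposition can have width below 2. Combining the bounds, tw(G) = 2.

2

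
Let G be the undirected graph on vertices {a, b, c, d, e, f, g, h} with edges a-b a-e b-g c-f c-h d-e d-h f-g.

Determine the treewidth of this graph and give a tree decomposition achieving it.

The largest bag has 3 vertices, giving width 2; this decomposition certifies tw(G) ≤ 2. Since d–h–c–f–g–b–a–e–d is a cycle in G, G is not acyclic. Forests are exactly the graphs of treewidth ≤ 1, so tw(G) ≥ 2. Combining the bounds, tw(G) = 2.

Treewidth 2.
One optimal decomposition is:
Bags: B1 = {c, d, h}  B2 = {c, d, f}  B3 = {d, f, g}  B4 = {b, d, g}  B5 = {a, b, d}  B6 = {a, d, e}
Tree: B1–B2, B2–B3, B3–B4, B4–B5, B5–B6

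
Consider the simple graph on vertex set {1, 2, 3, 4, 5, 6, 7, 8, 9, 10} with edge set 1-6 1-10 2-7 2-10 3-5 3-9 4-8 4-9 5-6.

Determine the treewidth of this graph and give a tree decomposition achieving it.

The largest bag has 2 vertices, giving width 1; this decomposition certifies tw(G) ≤ 1. Any graph with an edge has treewidth ≥ 1, and G has the edge 7–2. Hence tw(G) = 1 exactly.

Treewidth 1.
One optimal decomposition is:
Bags: B1 = {2, 7}  B2 = {2, 10}  B3 = {1, 10}  B4 = {1, 6}  B5 = {5, 6}  B6 = {3, 5}  B7 = {3, 9}  B8 = {4, 9}  B9 = {4, 8}
Tree: B1–B2, B2–B3, B3–B4, B4–B5, B5–B6, B6–B7, B7–B8, B8–B9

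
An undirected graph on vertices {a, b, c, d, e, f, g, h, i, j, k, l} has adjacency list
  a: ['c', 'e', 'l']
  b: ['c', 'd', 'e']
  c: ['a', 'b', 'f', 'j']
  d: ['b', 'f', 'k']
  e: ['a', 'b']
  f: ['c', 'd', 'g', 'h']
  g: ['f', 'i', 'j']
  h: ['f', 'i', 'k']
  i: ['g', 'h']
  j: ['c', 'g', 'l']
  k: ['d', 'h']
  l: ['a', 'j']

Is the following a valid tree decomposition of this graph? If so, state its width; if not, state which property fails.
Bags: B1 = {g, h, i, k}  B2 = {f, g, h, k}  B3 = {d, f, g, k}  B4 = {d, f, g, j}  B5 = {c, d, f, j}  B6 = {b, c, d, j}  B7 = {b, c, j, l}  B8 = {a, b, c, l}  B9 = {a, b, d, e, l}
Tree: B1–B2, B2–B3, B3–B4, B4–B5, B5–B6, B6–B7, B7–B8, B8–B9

No — bags containing vertex d are not connected in the tree.

A tree decomposition must satisfy three properties: every vertex lies in some bag; for every edge, both endpoints lie together in some bag; and for every vertex, the bags containing it form a connected subtree. Here bags containing vertex d are not connected in the tree, so the decomposition is invalid.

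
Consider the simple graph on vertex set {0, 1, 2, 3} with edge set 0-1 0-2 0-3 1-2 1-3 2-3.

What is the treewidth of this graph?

A width-3 tree decomposition is:
Bags: B1 = {0, 1, 2, 3}
Tree: (single bag)
A single bag containing all 4 vertices is trivially a valid decomposition of width 3. Conversely, {0, 1, 2, 3} is a clique of size 4, and the vertices of any clique must share a bag in every tree decomposition; so some bag has ≥ 4 vertices and tw(G) ≥ 3. Therefore the treewidth is 3.

3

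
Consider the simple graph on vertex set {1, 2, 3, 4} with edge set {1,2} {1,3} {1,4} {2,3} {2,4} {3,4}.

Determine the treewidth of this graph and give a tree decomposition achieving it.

Treewidth 3.
One optimal decomposition is:
Bags: B1 = {1, 2, 3, 4}
Tree: (single bag)

With just one bag of size 4, the width is 4 − 1 = 3, so tw(G) ≤ 3. Conversely, {1, 2, 3, 4} is a clique of size 4, and the vertices of any clique must share a bag in every tree decomposition; so some bag has ≥ 4 vertices and tw(G) ≥ 3. The upper and lower bounds meet at 3, so that is the treewidth.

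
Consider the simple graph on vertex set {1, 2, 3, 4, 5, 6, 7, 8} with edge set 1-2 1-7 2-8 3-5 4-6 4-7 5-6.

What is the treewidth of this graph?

A width-1 tree decomposition is:
Bags: B1 = {2, 8}  B2 = {1, 2}  B3 = {1, 7}  B4 = {4, 7}  B5 = {4, 6}  B6 = {5, 6}  B7 = {3, 5}
Tree: B1–B2, B2–B3, B3–B4, B4–B5, B5–B6, B6–B7
Each bag holds 2 vertices, so the decomposition has width 1, which upper-bounds the treewidth. Any graph with an edge has treewidth ≥ 1, and G has the edge 8–2. Combining the bounds, tw(G) = 1.

1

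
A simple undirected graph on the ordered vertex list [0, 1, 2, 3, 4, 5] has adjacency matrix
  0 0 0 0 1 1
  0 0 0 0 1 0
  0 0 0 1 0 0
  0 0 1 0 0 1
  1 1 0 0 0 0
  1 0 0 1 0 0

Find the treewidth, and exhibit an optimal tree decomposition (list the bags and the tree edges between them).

Every bag has size at most 2, so the width is 2 − 1 = 1 and tw(G) ≤ 1. Any graph with an edge has treewidth ≥ 1, and G has the edge 1–4. Combining the bounds, tw(G) = 1.

Treewidth 1.
One optimal decomposition is:
Bags: B1 = {1, 4}  B2 = {0, 4}  B3 = {0, 5}  B4 = {3, 5}  B5 = {2, 3}
Tree: B1–B2, B2–B3, B3–B4, B4–B5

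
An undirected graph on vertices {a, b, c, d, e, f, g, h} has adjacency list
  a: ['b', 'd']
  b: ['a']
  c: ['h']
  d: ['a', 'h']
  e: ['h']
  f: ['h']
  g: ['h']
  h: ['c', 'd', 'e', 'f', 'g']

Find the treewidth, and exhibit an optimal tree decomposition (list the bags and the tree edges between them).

Each bag holds 2 vertices, so the decomposition has width 1, which upper-bounds the treewidth. G has an edge, so its treewidth is at least 1. Hence tw(G) = 1 exactly.

Treewidth 1.
One such decomposition:
Bags: B1 = {c, h}  B2 = {d, h}  B3 = {e, h}  B4 = {a, d}  B5 = {f, h}  B6 = {a, b}  B7 = {g, h}
Tree: B1–B2, B2–B3, B2–B4, B3–B5, B4–B6, B1–B7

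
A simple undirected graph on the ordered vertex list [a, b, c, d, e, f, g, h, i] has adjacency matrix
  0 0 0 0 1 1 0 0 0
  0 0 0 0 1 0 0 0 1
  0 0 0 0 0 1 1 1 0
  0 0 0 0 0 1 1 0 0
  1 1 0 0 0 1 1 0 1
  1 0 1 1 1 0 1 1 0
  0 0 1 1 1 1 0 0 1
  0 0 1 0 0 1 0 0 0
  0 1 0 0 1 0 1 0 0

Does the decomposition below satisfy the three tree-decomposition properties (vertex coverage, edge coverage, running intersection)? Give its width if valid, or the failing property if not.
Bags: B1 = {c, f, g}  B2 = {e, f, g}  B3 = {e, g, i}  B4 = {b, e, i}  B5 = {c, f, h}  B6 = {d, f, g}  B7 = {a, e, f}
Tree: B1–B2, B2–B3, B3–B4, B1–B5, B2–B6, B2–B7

Checking the three conditions: (i) the bags cover all of {a, b, c, d, e, f, g, h, i}; (ii) for each edge, some bag contains both endpoints; (iii) the bags containing any fixed vertex form a subtree. All hold, so the decomposition is valid with width 3 − 1 = 2.

Yes; width 2.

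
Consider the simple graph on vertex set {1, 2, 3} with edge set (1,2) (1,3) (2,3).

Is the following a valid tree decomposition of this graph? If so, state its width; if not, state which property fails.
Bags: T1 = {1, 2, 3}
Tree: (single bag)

Vertex coverage: the bags together contain {1, 2, 3}, the full vertex set. Edge coverage: each edge of G has both endpoints in at least one bag. Running intersection: for every vertex, the bags containing it form a connected subtree. All three properties hold, so this is a valid tree decomposition of width max|bag| − 1 = 2, and hence tw(G) ≤ 2.

Yes; width 2.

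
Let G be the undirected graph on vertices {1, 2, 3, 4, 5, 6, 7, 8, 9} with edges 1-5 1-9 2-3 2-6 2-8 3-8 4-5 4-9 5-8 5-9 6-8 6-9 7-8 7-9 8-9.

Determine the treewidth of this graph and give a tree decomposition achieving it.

Each bag holds 3 vertices, so the decomposition has width 2, which upper-bounds the treewidth. For the lower bound, the 3 vertices {5, 8, 9} are pairwise adjacent, and any tree decomposition puts a clique entirely inside one bag — forcing width ≥ 2. The upper and lower bounds meet at 2, so that is the treewidth.

Treewidth 2.
One optimal decomposition is:
Bags: B1 = {1, 5, 9}  B2 = {5, 8, 9}  B3 = {6, 8, 9}  B4 = {4, 5, 9}  B5 = {2, 6, 8}  B6 = {2, 3, 8}  B7 = {7, 8, 9}
Tree: B1–B2, B2–B3, B1–B4, B3–B5, B5–B6, B2–B7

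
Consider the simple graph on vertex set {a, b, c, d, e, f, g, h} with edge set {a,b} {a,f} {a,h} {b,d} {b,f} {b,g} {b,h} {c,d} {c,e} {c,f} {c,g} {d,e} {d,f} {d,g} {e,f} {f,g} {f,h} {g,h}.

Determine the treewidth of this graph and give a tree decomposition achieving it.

The largest bag has 4 vertices, giving width 3; this decomposition certifies tw(G) ≤ 3. Conversely, {c, d, f, g} is a clique of size 4, and the vertices of any clique must share a bag in every tree decomposition; so some bag has ≥ 4 vertices and tw(G) ≥ 3. Combining the bounds, tw(G) = 3.

Treewidth 3.
One such decomposition:
Bags: B1 = {b, f, g, h}  B2 = {b, d, f, g}  B3 = {c, d, f, g}  B4 = {a, b, f, h}  B5 = {c, d, e, f}
Tree: B1–B2, B2–B3, B1–B4, B3–B5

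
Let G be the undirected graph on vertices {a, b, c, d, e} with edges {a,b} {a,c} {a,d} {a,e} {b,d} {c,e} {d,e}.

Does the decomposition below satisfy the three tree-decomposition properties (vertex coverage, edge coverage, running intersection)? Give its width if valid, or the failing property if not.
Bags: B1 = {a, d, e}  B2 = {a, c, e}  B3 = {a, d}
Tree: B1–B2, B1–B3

A tree decomposition must satisfy three properties: every vertex lies in some bag; for every edge, both endpoints lie together in some bag; and for every vertex, the bags containing it form a connected subtree. Here vertex b appears in no bag, so the decomposition is invalid.

No — vertex b appears in no bag.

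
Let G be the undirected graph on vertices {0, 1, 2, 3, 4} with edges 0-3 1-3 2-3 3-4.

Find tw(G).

1

A width-1 tree decomposition is:
Bags: B1 = {0, 3}  B2 = {3, 4}  B3 = {2, 3}  B4 = {1, 3}
Tree: B1–B2, B1–B3, B1–B4
Each bag holds 2 vertices, so the decomposition has width 1, which upper-bounds the treewidth. Any graph with an edge has treewidth ≥ 1, and G has the edge 3–0. Combining the bounds, tw(G) = 1.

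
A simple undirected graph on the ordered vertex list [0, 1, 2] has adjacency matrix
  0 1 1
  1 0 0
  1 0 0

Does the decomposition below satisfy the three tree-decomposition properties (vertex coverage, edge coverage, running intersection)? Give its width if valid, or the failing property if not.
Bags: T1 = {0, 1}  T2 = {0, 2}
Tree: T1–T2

Every vertex of G appears in some bag (union = {0, 1, 2}); every edge is covered by a bag; and for each vertex v the set of bags containing v is connected in the bag tree. The decomposition is therefore valid. The largest bag has 2 vertices, so the width is 1.

Yes; width 1.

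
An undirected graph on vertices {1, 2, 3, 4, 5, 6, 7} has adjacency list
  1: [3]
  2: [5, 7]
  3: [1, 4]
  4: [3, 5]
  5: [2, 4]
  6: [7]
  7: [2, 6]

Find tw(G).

1

A width-1 tree decomposition is:
Bags: B1 = {1, 3}  B2 = {3, 4}  B3 = {4, 5}  B4 = {2, 5}  B5 = {2, 7}  B6 = {6, 7}
Tree: B1–B2, B2–B3, B3–B4, B4–B5, B5–B6
The largest bag has 2 vertices, giving width 1; this decomposition certifies tw(G) ≤ 1. Any graph with an edge has treewidth ≥ 1, and G has the edge 1–3. Combining the bounds, tw(G) = 1.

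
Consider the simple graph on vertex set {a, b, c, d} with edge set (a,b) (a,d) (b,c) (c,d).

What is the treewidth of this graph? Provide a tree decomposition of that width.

The largest bag has 3 vertices, giving width 2; this decomposition certifies tw(G) ≤ 2. Since b–a–d–c–b is a cycle in G, G is not acyclic. Forests are exactly the graphs of treewidth ≤ 1, so tw(G) ≥ 2. Hence tw(G) = 2 exactly.

Treewidth 2.
One such decomposition:
Bags: B1 = {a, b, d}  B2 = {b, c, d}
Tree: B1–B2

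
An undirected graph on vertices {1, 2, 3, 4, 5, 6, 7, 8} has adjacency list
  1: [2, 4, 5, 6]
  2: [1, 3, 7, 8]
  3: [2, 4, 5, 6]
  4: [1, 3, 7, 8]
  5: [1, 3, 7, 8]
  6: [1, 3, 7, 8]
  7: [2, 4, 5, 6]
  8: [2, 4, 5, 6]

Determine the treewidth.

4

A width-4 tree decomposition is:
Bags: B1 = {1, 2, 4, 5, 6}  B2 = {2, 3, 4, 5, 6}  B3 = {2, 4, 5, 6, 8}  B4 = {2, 4, 5, 6, 7}
Tree: B1–B2, B2–B3, B3–B4
Every bag has size at most 5, so the width is 5 − 1 = 4 and tw(G) ≤ 4. For the lower bound: the 5 vertex sets {1,6}, {3,4}, {5,8}, {2}, {7} are disjoint, each induces a connected subgraph, and every pair is joined by at least one edge of G. Contracting each set to a single vertex therefore yields K_{5} as a minor, and since treewidth is minor-monotone, tw(G) ≥ tw(K_{5}) = 4. Therefore the treewidth is 4.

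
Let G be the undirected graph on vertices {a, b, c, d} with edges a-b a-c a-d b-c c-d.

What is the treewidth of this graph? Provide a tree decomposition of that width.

Every bag has size at most 3, so the width is 3 − 1 = 2 and tw(G) ≤ 2. Conversely, {a, c, d} is a clique of size 3, and the vertices of any clique must share a bag in every tree decomposition; so some bag has ≥ 3 vertices and tw(G) ≥ 2. Combining the bounds, tw(G) = 2.

Treewidth 2.
One such decomposition:
Bags: B1 = {a, c, d}  B2 = {a, b, c}
Tree: B1–B2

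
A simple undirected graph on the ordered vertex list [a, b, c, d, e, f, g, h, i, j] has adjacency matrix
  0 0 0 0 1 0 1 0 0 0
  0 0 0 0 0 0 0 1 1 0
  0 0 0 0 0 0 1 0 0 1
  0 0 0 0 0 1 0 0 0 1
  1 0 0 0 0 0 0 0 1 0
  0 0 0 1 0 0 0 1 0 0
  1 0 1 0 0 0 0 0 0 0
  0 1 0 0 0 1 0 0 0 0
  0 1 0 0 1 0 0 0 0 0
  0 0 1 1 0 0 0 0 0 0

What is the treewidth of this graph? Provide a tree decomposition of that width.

Treewidth 2.
One such decomposition:
Bags: B1 = {a, c, g}  B2 = {a, c, e}  B3 = {c, e, i}  B4 = {b, c, i}  B5 = {b, c, h}  B6 = {c, f, h}  B7 = {c, d, f}  B8 = {c, d, j}
Tree: B1–B2, B2–B3, B3–B4, B4–B5, B5–B6, B6–B7, B7–B8

The largest bag has 3 vertices, giving width 2; this decomposition certifies tw(G) ≤ 2. For the lower bound, G contains the cycle c–g–a–e–i–b–h–f–d–j–c, so G is not a forest; only forests have treewidth ≤ 1, hence tw(G) ≥ 2. Therefore the treewidth is 2.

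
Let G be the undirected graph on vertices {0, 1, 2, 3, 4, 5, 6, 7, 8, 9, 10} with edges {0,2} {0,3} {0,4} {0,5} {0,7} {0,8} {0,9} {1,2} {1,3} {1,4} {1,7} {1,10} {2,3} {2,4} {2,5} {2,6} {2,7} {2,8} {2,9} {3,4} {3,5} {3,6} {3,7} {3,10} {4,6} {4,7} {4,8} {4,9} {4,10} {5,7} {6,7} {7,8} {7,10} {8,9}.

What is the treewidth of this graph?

4

A width-4 tree decomposition is:
Bags: B1 = {0, 2, 3, 4, 7}  B2 = {0, 2, 4, 7, 8}  B3 = {1, 2, 3, 4, 7}  B4 = {0, 2, 3, 5, 7}  B5 = {0, 2, 4, 8, 9}  B6 = {1, 3, 4, 7, 10}  B7 = {2, 3, 4, 6, 7}
Tree: B1–B2, B1–B3, B1–B4, B2–B5, B3–B6, B1–B7
Each bag holds 5 vertices, so the decomposition has width 4, which upper-bounds the treewidth. On the other hand G contains the 5-clique {0, 2, 4, 8, 9}. A clique must lie in a single bag of any decomposition, so no decomposition can have width below 4. Therefore the treewidth is 4.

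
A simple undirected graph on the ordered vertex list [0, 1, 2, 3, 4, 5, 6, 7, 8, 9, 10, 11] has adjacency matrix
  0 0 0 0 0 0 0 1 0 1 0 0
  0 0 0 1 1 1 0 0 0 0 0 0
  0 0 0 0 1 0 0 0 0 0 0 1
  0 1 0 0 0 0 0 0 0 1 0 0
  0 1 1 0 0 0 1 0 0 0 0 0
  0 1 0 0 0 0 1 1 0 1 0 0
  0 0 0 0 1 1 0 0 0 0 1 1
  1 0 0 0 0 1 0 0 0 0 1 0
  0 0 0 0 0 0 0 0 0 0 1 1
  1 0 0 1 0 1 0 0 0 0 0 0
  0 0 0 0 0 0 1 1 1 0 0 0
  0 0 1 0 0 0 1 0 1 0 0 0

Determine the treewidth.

A width-3 tree decomposition is:
Bags: B1 = {0, 1, 3, 9}  B2 = {0, 1, 5, 9}  B3 = {0, 1, 5, 7}  B4 = {1, 4, 5, 7}  B5 = {4, 5, 6, 7}  B6 = {4, 6, 7, 10}  B7 = {2, 4, 6, 10}  B8 = {2, 6, 10, 11}  B9 = {2, 8, 10, 11}
Tree: B1–B2, B2–B3, B3–B4, B4–B5, B5–B6, B6–B7, B7–B8, B8–B9
Every bag has size at most 4, so the width is 4 − 1 = 3 and tw(G) ≤ 3. For the lower bound: the 4 vertex sets {0,3,9}, {1}, {5}, {4,6,7,10} are disjoint, each induces a connected subgraph, and every pair is joined by at least one edge of G. Contracting each set to a single vertex therefore yields K_{4} as a minor, and since treewidth is minor-monotone, tw(G) ≥ tw(K_{4}) = 3. The upper and lower bounds meet at 3, so that is the treewidth.

3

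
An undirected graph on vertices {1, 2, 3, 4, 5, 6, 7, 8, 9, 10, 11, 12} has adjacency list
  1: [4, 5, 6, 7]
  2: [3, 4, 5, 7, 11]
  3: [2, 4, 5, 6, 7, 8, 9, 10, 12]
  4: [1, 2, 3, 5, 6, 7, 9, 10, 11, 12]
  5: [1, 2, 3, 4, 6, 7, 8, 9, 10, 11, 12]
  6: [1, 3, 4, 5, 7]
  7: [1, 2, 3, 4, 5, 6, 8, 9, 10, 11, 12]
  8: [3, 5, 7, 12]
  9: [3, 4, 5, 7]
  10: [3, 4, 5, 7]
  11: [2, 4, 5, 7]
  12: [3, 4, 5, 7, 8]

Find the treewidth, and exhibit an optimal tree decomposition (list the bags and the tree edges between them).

The largest bag has 5 vertices, giving width 4; this decomposition certifies tw(G) ≤ 4. On the other hand G contains the 5-clique {3, 5, 7, 8, 12}. A clique must lie in a single bag of any decomposition, so no decomposition can have width below 4. The upper and lower bounds meet at 4, so that is the treewidth.

Treewidth 4.
Bags: B1 = {3, 4, 5, 7, 9}  B2 = {2, 3, 4, 5, 7}  B3 = {3, 4, 5, 6, 7}  B4 = {3, 4, 5, 7, 12}  B5 = {1, 4, 5, 6, 7}  B6 = {3, 4, 5, 7, 10}  B7 = {2, 4, 5, 7, 11}  B8 = {3, 5, 7, 8, 12}
Tree: B1–B2, B1–B3, B3–B4, B3–B5, B2–B6, B2–B7, B4–B8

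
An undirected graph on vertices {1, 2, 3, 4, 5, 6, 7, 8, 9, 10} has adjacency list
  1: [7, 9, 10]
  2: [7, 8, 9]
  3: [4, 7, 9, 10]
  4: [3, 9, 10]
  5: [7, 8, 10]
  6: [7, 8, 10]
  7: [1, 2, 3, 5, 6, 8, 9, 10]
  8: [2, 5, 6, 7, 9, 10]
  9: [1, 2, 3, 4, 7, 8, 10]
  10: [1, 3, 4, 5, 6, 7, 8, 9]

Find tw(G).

A width-3 tree decomposition is:
Bags: B1 = {3, 7, 9, 10}  B2 = {7, 8, 9, 10}  B3 = {3, 4, 9, 10}  B4 = {5, 7, 8, 10}  B5 = {1, 7, 9, 10}  B6 = {6, 7, 8, 10}  B7 = {2, 7, 8, 9}
Tree: B1–B2, B1–B3, B2–B4, B1–B5, B2–B6, B2–B7
The largest bag has 4 vertices, giving width 3; this decomposition certifies tw(G) ≤ 3. On the other hand G contains the 4-clique {3, 4, 9, 10}. A clique must lie in a single bag of any decomposition, so no decomposition can have width below 3. Hence tw(G) = 3 exactly.

3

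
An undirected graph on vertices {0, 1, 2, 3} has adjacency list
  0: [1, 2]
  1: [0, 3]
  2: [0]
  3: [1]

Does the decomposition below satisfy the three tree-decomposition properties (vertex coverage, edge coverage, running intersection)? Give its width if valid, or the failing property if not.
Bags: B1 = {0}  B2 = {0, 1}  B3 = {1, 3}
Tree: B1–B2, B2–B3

No — vertex 2 appears in no bag.

A tree decomposition must satisfy three properties: every vertex lies in some bag; for every edge, both endpoints lie together in some bag; and for every vertex, the bags containing it form a connected subtree. Here vertex 2 appears in no bag, so the decomposition is invalid.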